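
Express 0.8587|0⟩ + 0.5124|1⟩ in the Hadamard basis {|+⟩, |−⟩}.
0.9695|+⟩ + 0.2449|−⟩

With |ψ⟩ = α|0⟩ + β|1⟩, the Hadamard-basis coefficients are ⟨+|ψ⟩ = (α + β)/√2 and ⟨−|ψ⟩ = (α − β)/√2.
Here α = 0.8587, β = 0.5124: (α + β)/√2 = 0.9695, (α − β)/√2 = 0.2449.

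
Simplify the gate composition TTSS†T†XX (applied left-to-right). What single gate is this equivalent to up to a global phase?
T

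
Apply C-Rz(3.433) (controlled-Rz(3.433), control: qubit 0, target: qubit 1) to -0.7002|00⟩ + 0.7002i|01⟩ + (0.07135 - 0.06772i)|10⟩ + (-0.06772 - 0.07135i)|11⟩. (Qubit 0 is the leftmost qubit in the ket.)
-0.7002|00⟩ + 0.7002i|01⟩ + (-0.07736 - 0.06076i)|10⟩ + (0.08043 - 0.05664i)|11⟩

C-Rz(3.433) leaves the control-|0⟩ kets |00⟩, |01⟩ unchanged and applies Rz(3.433) to qubit 1 on the control-|1⟩ pair (|10⟩, |11⟩).
Rz(3.433) = [[e^(−iθ/2), 0], [0, e^(iθ/2)]] with e^(±iθ/2) = cos(θ/2) ± i·sin(θ/2); θ = 3.433, cos(θ/2) ≈ -0.145189, sin(θ/2) ≈ 0.989404.
With a = amp(|10⟩) = (0.07135 - 0.06772i) and b = amp(|11⟩) = (-0.06772 - 0.07135i):
new amp(|10⟩) = (-0.145189 - 0.989404i)·a = (-0.07736 - 0.06076i)
new amp(|11⟩) = (-0.145189 + 0.989404i)·b = (0.08043 - 0.05664i)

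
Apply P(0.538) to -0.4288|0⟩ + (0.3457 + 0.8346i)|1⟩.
-0.4288|0⟩ + (-0.1308 + 0.8938i)|1⟩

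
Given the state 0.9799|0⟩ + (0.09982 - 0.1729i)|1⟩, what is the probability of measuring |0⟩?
0.9602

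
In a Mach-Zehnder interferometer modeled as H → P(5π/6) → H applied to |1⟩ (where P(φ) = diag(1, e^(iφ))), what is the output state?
(0.933 - 0.25i)|0⟩ + (0.06699 + 0.25i)|1⟩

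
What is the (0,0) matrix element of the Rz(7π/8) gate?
(0.1951 - 0.9808i)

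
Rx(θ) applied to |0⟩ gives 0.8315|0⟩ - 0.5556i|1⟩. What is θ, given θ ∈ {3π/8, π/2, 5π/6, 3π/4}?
3π/8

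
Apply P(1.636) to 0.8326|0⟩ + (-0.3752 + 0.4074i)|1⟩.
0.8326|0⟩ + (-0.3821 - 0.4009i)|1⟩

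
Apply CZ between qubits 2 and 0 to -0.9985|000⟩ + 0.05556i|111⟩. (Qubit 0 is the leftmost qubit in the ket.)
-0.9985|000⟩ - 0.05556i|111⟩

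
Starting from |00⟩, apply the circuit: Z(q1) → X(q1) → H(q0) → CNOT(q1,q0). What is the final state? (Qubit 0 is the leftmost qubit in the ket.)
1/√2|01⟩ + 1/√2|11⟩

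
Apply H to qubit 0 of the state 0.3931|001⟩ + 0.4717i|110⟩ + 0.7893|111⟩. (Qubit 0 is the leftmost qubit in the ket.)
0.278|001⟩ + 0.3335i|010⟩ + 0.5581|011⟩ + 0.278|101⟩ - 0.3335i|110⟩ - 0.5581|111⟩

H on qubit 0 mixes each pair of kets that differ only in qubit 0: amplitudes (a, b) of (|…0…⟩, |…1…⟩) become ((a + b)/√2, (a − b)/√2). Kets absent from the input have amplitude 0.
(|001⟩, |101⟩): (a, b) = (0.3931, 0) → (0.278, 0.278)
(|010⟩, |110⟩): (a, b) = (0, 0.4717i) → (0.3335i, -0.3335i)
(|011⟩, |111⟩): (a, b) = (0, 0.7893) → (0.5581, -0.5581)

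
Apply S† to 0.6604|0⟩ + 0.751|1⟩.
0.6604|0⟩ - 0.751i|1⟩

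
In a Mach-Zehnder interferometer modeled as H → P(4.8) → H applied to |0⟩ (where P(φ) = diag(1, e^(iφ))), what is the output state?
(0.5437 - 0.4981i)|0⟩ + (0.4563 + 0.4981i)|1⟩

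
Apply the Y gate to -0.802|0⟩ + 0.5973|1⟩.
-0.5973i|0⟩ - 0.802i|1⟩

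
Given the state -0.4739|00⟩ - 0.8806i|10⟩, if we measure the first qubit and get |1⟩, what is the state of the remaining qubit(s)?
-i|0⟩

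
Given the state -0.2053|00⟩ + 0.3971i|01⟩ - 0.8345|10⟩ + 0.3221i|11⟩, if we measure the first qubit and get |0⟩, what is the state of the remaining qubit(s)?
-0.4593|0⟩ + 0.8883i|1⟩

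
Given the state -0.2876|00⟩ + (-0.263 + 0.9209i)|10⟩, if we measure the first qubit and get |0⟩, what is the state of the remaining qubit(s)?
-|0⟩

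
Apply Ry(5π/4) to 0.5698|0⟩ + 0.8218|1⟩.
-0.9773|0⟩ + 0.2119|1⟩

Ry(5π/4) = [[cos(θ/2), −sin(θ/2)], [sin(θ/2), cos(θ/2)]]; θ = 5π/4, cos(θ/2) ≈ -0.382683, sin(θ/2) ≈ 0.92388.
With a = amp(|0⟩) = 0.5698 and b = amp(|1⟩) = 0.8218:
new amp(|0⟩) = (-0.382683)·a + (-0.92388)·b = -0.9773
new amp(|1⟩) = (0.92388)·a + (-0.382683)·b = 0.2119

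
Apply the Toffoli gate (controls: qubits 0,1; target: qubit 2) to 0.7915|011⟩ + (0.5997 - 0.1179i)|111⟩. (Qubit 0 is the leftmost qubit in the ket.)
0.7915|011⟩ + (0.5997 - 0.1179i)|110⟩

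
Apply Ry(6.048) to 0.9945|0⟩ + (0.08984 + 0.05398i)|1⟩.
(-0.9982 - 0.006333i)|0⟩ + (0.02746 - 0.05361i)|1⟩

Ry(6.048) = [[cos(θ/2), −sin(θ/2)], [sin(θ/2), cos(θ/2)]]; θ = 6.048, cos(θ/2) ≈ -0.993094, sin(θ/2) ≈ 0.117322.
With a = amp(|0⟩) = 0.9945 and b = amp(|1⟩) = (0.08984 + 0.05398i):
new amp(|0⟩) = (-0.993094)·a + (-0.117322)·b = (-0.9982 - 0.006333i)
new amp(|1⟩) = (0.117322)·a + (-0.993094)·b = (0.02746 - 0.05361i)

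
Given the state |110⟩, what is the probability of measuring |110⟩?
1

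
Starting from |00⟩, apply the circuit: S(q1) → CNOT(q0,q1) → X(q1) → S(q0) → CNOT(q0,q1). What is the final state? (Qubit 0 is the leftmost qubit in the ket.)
|01⟩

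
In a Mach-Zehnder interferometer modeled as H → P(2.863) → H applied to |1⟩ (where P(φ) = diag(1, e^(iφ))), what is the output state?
(0.9807 - 0.1375i)|0⟩ + (0.01928 + 0.1375i)|1⟩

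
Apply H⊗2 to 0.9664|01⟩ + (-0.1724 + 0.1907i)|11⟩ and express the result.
(0.397 + 0.09535i)|00⟩ + (-0.397 - 0.09535i)|01⟩ + (0.5694 - 0.09535i)|10⟩ + (-0.5694 + 0.09535i)|11⟩

H⊗2 gives amp(|y⟩) = (1/2) Σ_x (−1)^(x·y) amp(|x⟩), where x·y is the number of positions in which both x and y have a 1.
|00⟩: (0.9664 + (-0.1724 + 0.1907i))/2 = (0.397 + 0.09535i)
|01⟩: (-0.9664 - (-0.1724 + 0.1907i))/2 = (-0.397 - 0.09535i)
|10⟩: (0.9664 - (-0.1724 + 0.1907i))/2 = (0.5694 - 0.09535i)
|11⟩: (-0.9664 + (-0.1724 + 0.1907i))/2 = (-0.5694 + 0.09535i)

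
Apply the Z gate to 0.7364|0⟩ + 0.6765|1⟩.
0.7364|0⟩ - 0.6765|1⟩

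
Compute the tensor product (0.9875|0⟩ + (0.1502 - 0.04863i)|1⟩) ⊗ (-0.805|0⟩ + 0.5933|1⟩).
-0.7949|00⟩ + 0.5859|01⟩ + (-0.1209 + 0.03915i)|10⟩ + (0.08911 - 0.02885i)|11⟩

amp(|b₁b₂…⟩) = product of the factor amplitudes for bits b₁, b₂, …; only kets whose every factor amplitude is nonzero survive.
|00⟩: (0.9875)(-0.805) = -0.7949
|01⟩: (0.9875)(0.5933) = 0.5859
|10⟩: (0.1502 - 0.04863i)(-0.805) = (-0.1209 + 0.03915i)
|11⟩: (0.1502 - 0.04863i)(0.5933) = (0.08911 - 0.02885i)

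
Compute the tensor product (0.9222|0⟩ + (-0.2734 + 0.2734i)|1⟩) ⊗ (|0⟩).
0.9222|00⟩ + (-0.2734 + 0.2734i)|10⟩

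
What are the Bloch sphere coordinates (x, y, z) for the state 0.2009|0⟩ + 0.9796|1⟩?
(0.3936, 0, -0.9193)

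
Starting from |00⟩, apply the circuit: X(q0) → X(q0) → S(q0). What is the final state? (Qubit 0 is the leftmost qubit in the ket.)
|00⟩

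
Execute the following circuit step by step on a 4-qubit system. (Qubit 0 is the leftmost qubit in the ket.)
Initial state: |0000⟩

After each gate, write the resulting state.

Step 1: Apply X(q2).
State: |0010⟩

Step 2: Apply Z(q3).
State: |0010⟩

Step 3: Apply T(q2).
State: (1/√2 + (1/√2)i)|0010⟩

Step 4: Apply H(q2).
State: (1/2 + (1/2)i)|0000⟩ + (-1/2 - (1/2)i)|0010⟩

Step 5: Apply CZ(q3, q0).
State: (1/2 + (1/2)i)|0000⟩ + (-1/2 - (1/2)i)|0010⟩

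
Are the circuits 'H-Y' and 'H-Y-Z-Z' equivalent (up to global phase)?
Yes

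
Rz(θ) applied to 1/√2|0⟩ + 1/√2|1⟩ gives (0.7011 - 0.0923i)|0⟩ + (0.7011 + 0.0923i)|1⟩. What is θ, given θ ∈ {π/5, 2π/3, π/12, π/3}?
π/12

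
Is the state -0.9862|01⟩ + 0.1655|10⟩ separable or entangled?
Entangled

Writing the state as a|00⟩ + b|01⟩ + c|10⟩ + d|11⟩, it is a product state iff ad − bc = 0.
Here (a, b, c, d) = (0, -0.9862, 0.1655, 0): ad − bc = (0)(0) − (-0.9862)(0.1655) = 0.1632 ≠ 0, so the state is entangled.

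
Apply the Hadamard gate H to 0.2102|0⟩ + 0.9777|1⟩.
0.84|0⟩ - 0.5427|1⟩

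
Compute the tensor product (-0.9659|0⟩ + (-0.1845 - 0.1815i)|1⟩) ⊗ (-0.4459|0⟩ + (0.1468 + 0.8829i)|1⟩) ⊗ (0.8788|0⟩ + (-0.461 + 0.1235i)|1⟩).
0.3785|000⟩ + (-0.1986 + 0.05319i)|001⟩ + (-0.1246 - 0.7494i)|010⟩ + (0.1707 + 0.3756i)|011⟩ + (0.0723 + 0.07112i)|100⟩ + (-0.04792 - 0.02715i)|101⟩ + (0.117 - 0.1666i)|110⟩ + (-0.03798 + 0.1038i)|111⟩

amp(|b₁b₂…⟩) = product of the factor amplitudes for bits b₁, b₂, …; only kets whose every factor amplitude is nonzero survive.
|000⟩: (-0.9659)(-0.4459)(0.8788) = 0.3785
|001⟩: (-0.9659)(-0.4459)(-0.461 + 0.1235i) = (-0.1986 + 0.05319i)
|010⟩: (-0.9659)(0.1468 + 0.8829i)(0.8788) = (-0.1246 - 0.7494i)
|011⟩: (-0.9659)(0.1468 + 0.8829i)(-0.461 + 0.1235i) = (0.1707 + 0.3756i)
|100⟩: (-0.1845 - 0.1815i)(-0.4459)(0.8788) = (0.0723 + 0.07112i)
|101⟩: (-0.1845 - 0.1815i)(-0.4459)(-0.461 + 0.1235i) = (-0.04792 - 0.02715i)
|110⟩: (-0.1845 - 0.1815i)(0.1468 + 0.8829i)(0.8788) = (0.117 - 0.1666i)
|111⟩: (-0.1845 - 0.1815i)(0.1468 + 0.8829i)(-0.461 + 0.1235i) = (-0.03798 + 0.1038i)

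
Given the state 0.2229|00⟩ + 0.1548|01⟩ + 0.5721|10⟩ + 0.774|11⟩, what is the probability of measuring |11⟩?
0.5991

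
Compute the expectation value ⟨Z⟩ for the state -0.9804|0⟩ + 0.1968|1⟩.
0.9225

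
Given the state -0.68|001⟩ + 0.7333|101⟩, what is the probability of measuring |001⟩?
0.4624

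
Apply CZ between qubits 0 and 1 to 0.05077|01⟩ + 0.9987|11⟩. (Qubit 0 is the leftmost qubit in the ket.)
0.05077|01⟩ - 0.9987|11⟩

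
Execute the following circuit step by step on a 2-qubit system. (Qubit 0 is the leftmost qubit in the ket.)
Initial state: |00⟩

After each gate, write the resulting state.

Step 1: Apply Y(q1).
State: i|01⟩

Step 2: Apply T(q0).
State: i|01⟩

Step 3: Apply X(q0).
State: i|11⟩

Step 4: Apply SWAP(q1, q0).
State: i|11⟩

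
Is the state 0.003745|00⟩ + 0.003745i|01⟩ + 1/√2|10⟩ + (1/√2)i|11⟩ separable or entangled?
Separable

Writing the state as a|00⟩ + b|01⟩ + c|10⟩ + d|11⟩, it is a product state iff ad − bc = 0.
Here (a, b, c, d) = (0.003745, 0.003745i, 1/√2, (1/√2)i): ad − bc = (0.003745)((1/√2)i) − (0.003745i)(1/√2) = 0, so the state is separable.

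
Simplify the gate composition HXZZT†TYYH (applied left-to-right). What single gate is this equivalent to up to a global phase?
Z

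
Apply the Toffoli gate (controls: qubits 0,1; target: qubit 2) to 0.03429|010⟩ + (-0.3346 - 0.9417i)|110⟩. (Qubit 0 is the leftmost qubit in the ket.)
0.03429|010⟩ + (-0.3346 - 0.9417i)|111⟩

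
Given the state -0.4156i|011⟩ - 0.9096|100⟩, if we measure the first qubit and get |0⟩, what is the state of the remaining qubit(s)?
-i|11⟩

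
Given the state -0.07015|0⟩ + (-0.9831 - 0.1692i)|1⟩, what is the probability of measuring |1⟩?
0.9951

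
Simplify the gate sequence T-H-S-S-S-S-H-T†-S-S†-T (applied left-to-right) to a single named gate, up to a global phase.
T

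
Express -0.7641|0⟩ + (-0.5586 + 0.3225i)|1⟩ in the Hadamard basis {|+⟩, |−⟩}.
(-0.9353 + 0.228i)|+⟩ + (-0.1453 - 0.228i)|−⟩

With |ψ⟩ = α|0⟩ + β|1⟩, the Hadamard-basis coefficients are ⟨+|ψ⟩ = (α + β)/√2 and ⟨−|ψ⟩ = (α − β)/√2.
Here α = -0.7641, β = (-0.5586 + 0.3225i): (α + β)/√2 = (-0.9353 + 0.228i), (α − β)/√2 = (-0.1453 - 0.228i).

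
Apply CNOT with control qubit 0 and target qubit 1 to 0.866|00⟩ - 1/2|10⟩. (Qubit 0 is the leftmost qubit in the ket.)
0.866|00⟩ - 1/2|11⟩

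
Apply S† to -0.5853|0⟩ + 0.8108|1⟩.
-0.5853|0⟩ - 0.8108i|1⟩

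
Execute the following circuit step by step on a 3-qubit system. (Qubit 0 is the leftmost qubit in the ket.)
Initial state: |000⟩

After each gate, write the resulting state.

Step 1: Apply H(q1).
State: 1/√2|000⟩ + 1/√2|010⟩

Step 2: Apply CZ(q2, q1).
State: 1/√2|000⟩ + 1/√2|010⟩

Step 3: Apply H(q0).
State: 1/2|000⟩ + 1/2|010⟩ + 1/2|100⟩ + 1/2|110⟩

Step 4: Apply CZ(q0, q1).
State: 1/2|000⟩ + 1/2|010⟩ + 1/2|100⟩ - 1/2|110⟩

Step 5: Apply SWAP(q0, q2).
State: 1/2|000⟩ + 1/2|001⟩ + 1/2|010⟩ - 1/2|011⟩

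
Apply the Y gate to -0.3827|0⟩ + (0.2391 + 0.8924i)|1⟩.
(0.8924 - 0.2391i)|0⟩ - 0.3827i|1⟩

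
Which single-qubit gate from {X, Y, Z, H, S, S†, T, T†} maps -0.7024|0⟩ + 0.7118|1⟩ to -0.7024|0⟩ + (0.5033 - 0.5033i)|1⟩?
T†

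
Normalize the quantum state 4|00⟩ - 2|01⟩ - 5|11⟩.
0.5963|00⟩ - 0.2981|01⟩ - 0.7454|11⟩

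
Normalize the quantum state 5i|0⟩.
i|0⟩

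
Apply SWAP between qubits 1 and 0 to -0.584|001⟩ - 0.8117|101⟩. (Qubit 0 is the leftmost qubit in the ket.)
-0.584|001⟩ - 0.8117|011⟩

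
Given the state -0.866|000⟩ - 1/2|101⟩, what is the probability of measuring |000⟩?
0.75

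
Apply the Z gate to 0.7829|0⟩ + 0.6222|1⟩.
0.7829|0⟩ - 0.6222|1⟩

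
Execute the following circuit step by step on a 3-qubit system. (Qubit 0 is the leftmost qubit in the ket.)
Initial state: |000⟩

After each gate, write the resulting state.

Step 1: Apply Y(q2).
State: i|001⟩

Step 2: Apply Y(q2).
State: |000⟩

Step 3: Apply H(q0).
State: 1/√2|000⟩ + 1/√2|100⟩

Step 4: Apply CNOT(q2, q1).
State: 1/√2|000⟩ + 1/√2|100⟩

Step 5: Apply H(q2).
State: 1/2|000⟩ + 1/2|001⟩ + 1/2|100⟩ + 1/2|101⟩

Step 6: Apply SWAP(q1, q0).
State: 1/2|000⟩ + 1/2|001⟩ + 1/2|010⟩ + 1/2|011⟩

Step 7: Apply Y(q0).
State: (1/2)i|100⟩ + (1/2)i|101⟩ + (1/2)i|110⟩ + (1/2)i|111⟩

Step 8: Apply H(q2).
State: (1/√2)i|100⟩ + (1/√2)i|110⟩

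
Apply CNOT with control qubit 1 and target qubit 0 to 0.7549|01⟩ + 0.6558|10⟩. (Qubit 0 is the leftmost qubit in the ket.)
0.6558|10⟩ + 0.7549|11⟩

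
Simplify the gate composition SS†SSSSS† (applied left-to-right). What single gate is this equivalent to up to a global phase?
S†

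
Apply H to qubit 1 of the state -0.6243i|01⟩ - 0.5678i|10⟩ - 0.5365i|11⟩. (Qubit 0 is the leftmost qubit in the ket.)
-0.4414i|00⟩ + 0.4414i|01⟩ - 0.7809i|10⟩ - 0.02213i|11⟩

H on qubit 1 mixes each pair of kets that differ only in qubit 1: amplitudes (a, b) of (|…0…⟩, |…1…⟩) become ((a + b)/√2, (a − b)/√2). Kets absent from the input have amplitude 0.
(|00⟩, |01⟩): (a, b) = (0, -0.6243i) → (-0.4414i, 0.4414i)
(|10⟩, |11⟩): (a, b) = (-0.5678i, -0.5365i) → (-0.7809i, -0.02213i)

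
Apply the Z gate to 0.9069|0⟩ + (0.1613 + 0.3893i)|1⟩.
0.9069|0⟩ + (-0.1613 - 0.3893i)|1⟩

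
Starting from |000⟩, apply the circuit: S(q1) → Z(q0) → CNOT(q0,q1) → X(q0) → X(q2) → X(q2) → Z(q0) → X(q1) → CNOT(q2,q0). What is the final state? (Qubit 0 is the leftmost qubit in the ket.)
-|110⟩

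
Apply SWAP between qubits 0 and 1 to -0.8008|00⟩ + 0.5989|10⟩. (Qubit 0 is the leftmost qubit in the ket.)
-0.8008|00⟩ + 0.5989|01⟩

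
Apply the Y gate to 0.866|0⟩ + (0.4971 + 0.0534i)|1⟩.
(0.0534 - 0.4971i)|0⟩ + 0.866i|1⟩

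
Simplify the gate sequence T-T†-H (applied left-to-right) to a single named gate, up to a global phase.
H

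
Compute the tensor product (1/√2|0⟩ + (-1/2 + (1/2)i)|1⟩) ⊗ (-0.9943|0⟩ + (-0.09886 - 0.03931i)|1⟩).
-0.7031|00⟩ + (-0.0699 - 0.0278i)|01⟩ + (0.4972 - 0.4972i)|10⟩ + (0.06909 - 0.02978i)|11⟩

amp(|b₁b₂…⟩) = product of the factor amplitudes for bits b₁, b₂, …; only kets whose every factor amplitude is nonzero survive.
|00⟩: (1/√2)(-0.9943) = -0.7031
|01⟩: (1/√2)(-0.09886 - 0.03931i) = (-0.0699 - 0.0278i)
|10⟩: (-1/2 + (1/2)i)(-0.9943) = (0.4972 - 0.4972i)
|11⟩: (-1/2 + (1/2)i)(-0.09886 - 0.03931i) = (0.06909 - 0.02978i)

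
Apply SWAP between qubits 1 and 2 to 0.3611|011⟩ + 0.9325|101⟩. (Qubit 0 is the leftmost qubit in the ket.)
0.3611|011⟩ + 0.9325|110⟩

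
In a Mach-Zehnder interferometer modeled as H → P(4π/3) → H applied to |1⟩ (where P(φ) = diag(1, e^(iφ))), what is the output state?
(0.75 + 0.433i)|0⟩ + (0.25 - 0.433i)|1⟩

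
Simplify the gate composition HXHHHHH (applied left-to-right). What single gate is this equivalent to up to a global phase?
Z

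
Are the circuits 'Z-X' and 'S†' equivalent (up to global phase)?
No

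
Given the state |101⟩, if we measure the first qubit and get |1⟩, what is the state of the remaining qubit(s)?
|01⟩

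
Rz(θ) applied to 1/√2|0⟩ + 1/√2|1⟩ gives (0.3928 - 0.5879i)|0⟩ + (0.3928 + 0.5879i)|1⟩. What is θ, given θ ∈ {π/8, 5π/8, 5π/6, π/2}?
5π/8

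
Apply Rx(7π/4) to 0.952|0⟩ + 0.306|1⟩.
(-0.8795 - 0.1171i)|0⟩ + (-0.2827 - 0.3643i)|1⟩

Rx(7π/4) = [[cos(θ/2), −i·sin(θ/2)], [−i·sin(θ/2), cos(θ/2)]]; θ = 7π/4, cos(θ/2) ≈ -0.92388, sin(θ/2) ≈ 0.382683.
With a = amp(|0⟩) = 0.952 and b = amp(|1⟩) = 0.306:
new amp(|0⟩) = (-0.92388)·a + (-0.382683i)·b = (-0.8795 - 0.1171i)
new amp(|1⟩) = (-0.382683i)·a + (-0.92388)·b = (-0.2827 - 0.3643i)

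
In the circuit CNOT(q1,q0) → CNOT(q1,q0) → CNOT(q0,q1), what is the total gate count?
3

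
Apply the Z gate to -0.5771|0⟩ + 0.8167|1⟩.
-0.5771|0⟩ - 0.8167|1⟩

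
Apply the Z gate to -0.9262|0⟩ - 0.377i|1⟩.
-0.9262|0⟩ + 0.377i|1⟩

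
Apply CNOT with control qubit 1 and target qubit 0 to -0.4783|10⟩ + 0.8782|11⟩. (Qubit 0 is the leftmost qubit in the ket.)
0.8782|01⟩ - 0.4783|10⟩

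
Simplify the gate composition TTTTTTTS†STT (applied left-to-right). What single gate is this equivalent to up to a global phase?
T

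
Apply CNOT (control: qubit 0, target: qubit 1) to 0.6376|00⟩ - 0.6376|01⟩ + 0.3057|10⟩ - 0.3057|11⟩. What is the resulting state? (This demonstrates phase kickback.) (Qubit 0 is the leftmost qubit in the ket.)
0.6376|00⟩ - 0.6376|01⟩ - 0.3057|10⟩ + 0.3057|11⟩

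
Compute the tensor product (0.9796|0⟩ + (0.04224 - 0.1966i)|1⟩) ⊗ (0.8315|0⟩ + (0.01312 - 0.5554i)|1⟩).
0.8145|00⟩ + (0.01285 - 0.5441i)|01⟩ + (0.03512 - 0.1635i)|10⟩ + (-0.1086 - 0.02604i)|11⟩

amp(|b₁b₂…⟩) = product of the factor amplitudes for bits b₁, b₂, …; only kets whose every factor amplitude is nonzero survive.
|00⟩: (0.9796)(0.8315) = 0.8145
|01⟩: (0.9796)(0.01312 - 0.5554i) = (0.01285 - 0.5441i)
|10⟩: (0.04224 - 0.1966i)(0.8315) = (0.03512 - 0.1635i)
|11⟩: (0.04224 - 0.1966i)(0.01312 - 0.5554i) = (-0.1086 - 0.02604i)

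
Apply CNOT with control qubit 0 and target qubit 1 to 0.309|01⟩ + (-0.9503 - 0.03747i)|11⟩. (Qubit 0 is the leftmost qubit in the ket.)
0.309|01⟩ + (-0.9503 - 0.03747i)|10⟩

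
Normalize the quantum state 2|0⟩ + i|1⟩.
0.8944|0⟩ + (1/√5)i|1⟩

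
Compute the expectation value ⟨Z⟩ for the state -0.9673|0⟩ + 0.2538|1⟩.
0.8713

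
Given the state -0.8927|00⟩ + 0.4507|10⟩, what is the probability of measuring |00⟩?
0.7969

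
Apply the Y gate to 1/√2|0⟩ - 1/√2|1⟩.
(1/√2)i|0⟩ + (1/√2)i|1⟩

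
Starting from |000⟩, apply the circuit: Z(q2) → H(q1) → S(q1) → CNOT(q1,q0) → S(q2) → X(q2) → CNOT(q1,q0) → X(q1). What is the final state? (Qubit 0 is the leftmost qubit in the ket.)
(1/√2)i|001⟩ + 1/√2|011⟩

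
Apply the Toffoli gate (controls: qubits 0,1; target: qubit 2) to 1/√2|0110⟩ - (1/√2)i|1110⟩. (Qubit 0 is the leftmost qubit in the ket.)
1/√2|0110⟩ - (1/√2)i|1100⟩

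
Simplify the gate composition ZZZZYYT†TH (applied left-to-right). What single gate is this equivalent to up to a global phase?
H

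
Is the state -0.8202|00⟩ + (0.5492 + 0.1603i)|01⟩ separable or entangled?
Separable

Writing the state as a|00⟩ + b|01⟩ + c|10⟩ + d|11⟩, it is a product state iff ad − bc = 0.
Here (a, b, c, d) = (-0.8202, (0.5492 + 0.1603i), 0, 0): ad − bc = (-0.8202)(0) − (0.5492 + 0.1603i)(0) = 0, so the state is separable.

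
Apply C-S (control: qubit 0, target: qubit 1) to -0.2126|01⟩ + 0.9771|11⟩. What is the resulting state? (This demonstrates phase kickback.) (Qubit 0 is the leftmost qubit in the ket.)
-0.2126|01⟩ + 0.9771i|11⟩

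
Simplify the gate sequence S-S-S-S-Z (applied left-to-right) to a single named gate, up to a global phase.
Z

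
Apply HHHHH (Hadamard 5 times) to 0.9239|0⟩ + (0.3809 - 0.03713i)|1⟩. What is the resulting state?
(0.9226 - 0.02625i)|0⟩ + (0.384 + 0.02625i)|1⟩

H² = I, so H^5 = H: a single Hadamard. With (a, b) = (0.9239, (0.3809 - 0.03713i)), H gives ((a + b)/√2, (a − b)/√2) = ((0.9226 - 0.02625i), (0.384 + 0.02625i)).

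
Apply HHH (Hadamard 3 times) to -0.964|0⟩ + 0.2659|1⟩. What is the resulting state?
-0.4936|0⟩ - 0.8697|1⟩

H² = I, so H^3 = H: a single Hadamard. With (a, b) = (-0.964, 0.2659), H gives ((a + b)/√2, (a − b)/√2) = (-0.4936, -0.8697).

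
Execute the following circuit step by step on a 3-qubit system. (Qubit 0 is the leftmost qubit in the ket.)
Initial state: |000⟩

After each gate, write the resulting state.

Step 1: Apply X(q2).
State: |001⟩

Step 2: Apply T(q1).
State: |001⟩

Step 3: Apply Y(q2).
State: -i|000⟩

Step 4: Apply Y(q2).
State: |001⟩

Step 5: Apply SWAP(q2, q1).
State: |010⟩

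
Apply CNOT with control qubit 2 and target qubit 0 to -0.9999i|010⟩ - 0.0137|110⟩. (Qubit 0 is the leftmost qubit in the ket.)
-0.9999i|010⟩ - 0.0137|110⟩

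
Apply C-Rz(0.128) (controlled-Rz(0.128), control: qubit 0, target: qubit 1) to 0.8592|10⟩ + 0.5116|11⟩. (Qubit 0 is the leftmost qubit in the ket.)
(0.8574 - 0.05495i)|10⟩ + (0.5106 + 0.03272i)|11⟩

C-Rz(0.128) leaves the control-|0⟩ kets |00⟩, |01⟩ unchanged and applies Rz(0.128) to qubit 1 on the control-|1⟩ pair (|10⟩, |11⟩).
Rz(0.128) = [[e^(−iθ/2), 0], [0, e^(iθ/2)]] with e^(±iθ/2) = cos(θ/2) ± i·sin(θ/2); θ = 0.128, cos(θ/2) ≈ 0.997953, sin(θ/2) ≈ 0.0639563.
With a = amp(|10⟩) = 0.8592 and b = amp(|11⟩) = 0.5116:
new amp(|10⟩) = (0.997953 - 0.0639563i)·a = (0.8574 - 0.05495i)
new amp(|11⟩) = (0.997953 + 0.0639563i)·b = (0.5106 + 0.03272i)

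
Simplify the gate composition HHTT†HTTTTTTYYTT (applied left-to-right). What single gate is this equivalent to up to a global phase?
H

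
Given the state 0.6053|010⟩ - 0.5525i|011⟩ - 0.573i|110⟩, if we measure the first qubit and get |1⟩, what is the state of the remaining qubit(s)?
-i|10⟩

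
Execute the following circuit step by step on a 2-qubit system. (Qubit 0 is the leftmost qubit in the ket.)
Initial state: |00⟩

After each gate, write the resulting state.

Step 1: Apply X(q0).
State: |10⟩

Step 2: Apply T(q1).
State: |10⟩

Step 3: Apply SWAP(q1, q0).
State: |01⟩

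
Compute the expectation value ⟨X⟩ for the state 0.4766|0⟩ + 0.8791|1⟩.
0.838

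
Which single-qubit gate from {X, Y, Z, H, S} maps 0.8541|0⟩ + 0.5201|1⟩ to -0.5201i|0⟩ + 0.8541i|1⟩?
Y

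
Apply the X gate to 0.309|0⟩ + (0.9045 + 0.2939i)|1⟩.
(0.9045 + 0.2939i)|0⟩ + 0.309|1⟩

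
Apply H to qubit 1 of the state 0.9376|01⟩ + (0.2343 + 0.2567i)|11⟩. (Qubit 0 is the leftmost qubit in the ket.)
0.663|00⟩ - 0.663|01⟩ + (0.1657 + 0.1815i)|10⟩ + (-0.1657 - 0.1815i)|11⟩

H on qubit 1 mixes each pair of kets that differ only in qubit 1: amplitudes (a, b) of (|…0…⟩, |…1…⟩) become ((a + b)/√2, (a − b)/√2). Kets absent from the input have amplitude 0.
(|00⟩, |01⟩): (a, b) = (0, 0.9376) → (0.663, -0.663)
(|10⟩, |11⟩): (a, b) = (0, (0.2343 + 0.2567i)) → ((0.1657 + 0.1815i), (-0.1657 - 0.1815i))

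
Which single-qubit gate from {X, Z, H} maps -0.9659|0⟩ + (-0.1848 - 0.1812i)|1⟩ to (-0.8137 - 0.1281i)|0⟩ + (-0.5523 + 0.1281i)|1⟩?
H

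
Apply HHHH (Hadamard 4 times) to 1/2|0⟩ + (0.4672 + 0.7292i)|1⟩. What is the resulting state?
1/2|0⟩ + (0.4672 + 0.7292i)|1⟩

H² = I, so an even number of Hadamards cancels: H^4 = I and the state is unchanged.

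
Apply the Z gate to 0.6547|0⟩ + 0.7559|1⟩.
0.6547|0⟩ - 0.7559|1⟩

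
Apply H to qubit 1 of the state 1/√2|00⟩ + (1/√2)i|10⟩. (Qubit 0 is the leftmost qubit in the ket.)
1/2|00⟩ + 1/2|01⟩ + (1/2)i|10⟩ + (1/2)i|11⟩

H on qubit 1 mixes each pair of kets that differ only in qubit 1: amplitudes (a, b) of (|…0…⟩, |…1…⟩) become ((a + b)/√2, (a − b)/√2). Kets absent from the input have amplitude 0.
(|00⟩, |01⟩): (a, b) = (1/√2, 0) → (1/2, 1/2)
(|10⟩, |11⟩): (a, b) = ((1/√2)i, 0) → ((1/2)i, (1/2)i)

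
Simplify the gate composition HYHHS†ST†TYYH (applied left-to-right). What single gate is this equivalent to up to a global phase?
Y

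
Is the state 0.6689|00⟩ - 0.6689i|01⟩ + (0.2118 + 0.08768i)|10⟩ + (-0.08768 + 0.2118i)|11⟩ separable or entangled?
Entangled

Writing the state as a|00⟩ + b|01⟩ + c|10⟩ + d|11⟩, it is a product state iff ad − bc = 0.
Here (a, b, c, d) = (0.6689, -0.6689i, (0.2118 + 0.08768i), (-0.08768 + 0.2118i)): ad − bc = (0.6689)(-0.08768 + 0.2118i) − (-0.6689i)(0.2118 + 0.08768i) = (-0.1173 + 0.2833i) ≠ 0, so the state is entangled.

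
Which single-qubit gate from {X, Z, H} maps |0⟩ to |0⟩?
Z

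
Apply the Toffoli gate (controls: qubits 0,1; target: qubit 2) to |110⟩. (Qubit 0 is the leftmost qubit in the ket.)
|111⟩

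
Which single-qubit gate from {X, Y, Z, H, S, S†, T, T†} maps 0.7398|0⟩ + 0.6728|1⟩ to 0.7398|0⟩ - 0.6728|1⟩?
Z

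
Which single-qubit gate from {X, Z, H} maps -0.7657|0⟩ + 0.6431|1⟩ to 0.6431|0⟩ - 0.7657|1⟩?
X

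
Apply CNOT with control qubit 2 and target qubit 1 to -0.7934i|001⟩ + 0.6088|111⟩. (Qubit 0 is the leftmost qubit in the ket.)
-0.7934i|011⟩ + 0.6088|101⟩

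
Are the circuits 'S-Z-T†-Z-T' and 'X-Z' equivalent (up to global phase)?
No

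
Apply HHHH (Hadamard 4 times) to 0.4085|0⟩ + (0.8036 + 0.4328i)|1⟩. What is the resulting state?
0.4085|0⟩ + (0.8036 + 0.4328i)|1⟩

H² = I, so an even number of Hadamards cancels: H^4 = I and the state is unchanged.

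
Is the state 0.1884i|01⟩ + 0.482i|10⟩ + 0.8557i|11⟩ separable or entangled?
Entangled

Writing the state as a|00⟩ + b|01⟩ + c|10⟩ + d|11⟩, it is a product state iff ad − bc = 0.
Here (a, b, c, d) = (0, 0.1884i, 0.482i, 0.8557i): ad − bc = (0)(0.8557i) − (0.1884i)(0.482i) = 0.09081 ≠ 0, so the state is entangled.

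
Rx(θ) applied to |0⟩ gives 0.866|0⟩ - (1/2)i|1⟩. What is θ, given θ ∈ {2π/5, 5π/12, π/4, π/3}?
π/3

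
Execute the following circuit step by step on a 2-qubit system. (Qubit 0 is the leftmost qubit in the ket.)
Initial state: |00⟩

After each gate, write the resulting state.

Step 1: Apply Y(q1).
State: i|01⟩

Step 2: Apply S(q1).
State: -|01⟩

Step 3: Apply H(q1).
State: -1/√2|00⟩ + 1/√2|01⟩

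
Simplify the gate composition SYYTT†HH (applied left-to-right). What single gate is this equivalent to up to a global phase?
S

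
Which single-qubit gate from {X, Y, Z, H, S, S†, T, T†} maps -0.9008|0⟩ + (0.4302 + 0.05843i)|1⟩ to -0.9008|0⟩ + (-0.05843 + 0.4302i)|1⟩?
S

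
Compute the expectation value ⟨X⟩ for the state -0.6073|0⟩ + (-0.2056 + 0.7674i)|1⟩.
0.2497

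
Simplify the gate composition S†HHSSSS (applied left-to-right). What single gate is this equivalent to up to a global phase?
S†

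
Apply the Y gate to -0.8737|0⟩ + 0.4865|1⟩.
-0.4865i|0⟩ - 0.8737i|1⟩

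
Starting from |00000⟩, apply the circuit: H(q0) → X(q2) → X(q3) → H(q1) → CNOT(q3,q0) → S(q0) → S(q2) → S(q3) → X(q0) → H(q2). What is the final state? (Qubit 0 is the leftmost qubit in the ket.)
-(1/√8)i|00010⟩ + (1/√8)i|00110⟩ - (1/√8)i|01010⟩ + (1/√8)i|01110⟩ - 1/√8|10010⟩ + 1/√8|10110⟩ - 1/√8|11010⟩ + 1/√8|11110⟩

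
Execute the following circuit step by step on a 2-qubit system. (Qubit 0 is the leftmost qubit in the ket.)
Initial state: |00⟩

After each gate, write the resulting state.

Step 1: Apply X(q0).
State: |10⟩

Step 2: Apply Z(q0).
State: -|10⟩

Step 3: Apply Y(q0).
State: i|00⟩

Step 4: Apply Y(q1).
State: -|01⟩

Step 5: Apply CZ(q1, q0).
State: -|01⟩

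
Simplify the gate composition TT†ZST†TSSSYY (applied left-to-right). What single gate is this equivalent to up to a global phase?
Z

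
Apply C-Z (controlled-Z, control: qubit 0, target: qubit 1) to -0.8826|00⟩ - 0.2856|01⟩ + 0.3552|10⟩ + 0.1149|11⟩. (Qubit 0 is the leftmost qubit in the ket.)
-0.8826|00⟩ - 0.2856|01⟩ + 0.3552|10⟩ - 0.1149|11⟩

C-Z leaves the control-|0⟩ kets |00⟩, |01⟩ unchanged and applies Z to qubit 1 on the control-|1⟩ pair (|10⟩, |11⟩).
Z = [[1, 0], [0, -1]].
With a = amp(|10⟩) = 0.3552 and b = amp(|11⟩) = 0.1149:
new amp(|10⟩) = (1)·a = 0.3552
new amp(|11⟩) = (-1)·b = -0.1149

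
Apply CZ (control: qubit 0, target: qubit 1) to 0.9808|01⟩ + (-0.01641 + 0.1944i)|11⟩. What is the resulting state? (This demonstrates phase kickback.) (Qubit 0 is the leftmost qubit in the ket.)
0.9808|01⟩ + (0.01641 - 0.1944i)|11⟩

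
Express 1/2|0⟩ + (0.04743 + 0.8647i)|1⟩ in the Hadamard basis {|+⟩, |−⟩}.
(0.3871 + 0.6114i)|+⟩ + (0.32 - 0.6114i)|−⟩

With |ψ⟩ = α|0⟩ + β|1⟩, the Hadamard-basis coefficients are ⟨+|ψ⟩ = (α + β)/√2 and ⟨−|ψ⟩ = (α − β)/√2.
Here α = 1/2, β = (0.04743 + 0.8647i): (α + β)/√2 = (0.3871 + 0.6114i), (α − β)/√2 = (0.32 - 0.6114i).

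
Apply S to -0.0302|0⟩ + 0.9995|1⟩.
-0.0302|0⟩ + 0.9995i|1⟩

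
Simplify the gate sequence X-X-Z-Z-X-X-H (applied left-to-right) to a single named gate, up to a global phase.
H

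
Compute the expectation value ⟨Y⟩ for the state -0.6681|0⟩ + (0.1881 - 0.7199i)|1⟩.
0.9619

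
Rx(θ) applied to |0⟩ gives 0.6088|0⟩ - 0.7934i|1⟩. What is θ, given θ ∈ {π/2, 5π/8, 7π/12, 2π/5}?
7π/12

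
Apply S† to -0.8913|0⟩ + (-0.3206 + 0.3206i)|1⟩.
-0.8913|0⟩ + (0.3206 + 0.3206i)|1⟩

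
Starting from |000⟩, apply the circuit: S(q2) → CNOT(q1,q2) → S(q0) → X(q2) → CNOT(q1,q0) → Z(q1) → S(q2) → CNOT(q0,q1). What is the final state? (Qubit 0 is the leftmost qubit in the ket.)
i|001⟩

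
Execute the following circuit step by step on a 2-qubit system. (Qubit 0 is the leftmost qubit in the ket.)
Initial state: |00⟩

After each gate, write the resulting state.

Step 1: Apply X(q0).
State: |10⟩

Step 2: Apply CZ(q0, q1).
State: |10⟩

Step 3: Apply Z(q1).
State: |10⟩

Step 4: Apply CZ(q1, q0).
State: |10⟩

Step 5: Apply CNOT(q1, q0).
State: |10⟩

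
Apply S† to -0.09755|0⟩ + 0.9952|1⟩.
-0.09755|0⟩ - 0.9952i|1⟩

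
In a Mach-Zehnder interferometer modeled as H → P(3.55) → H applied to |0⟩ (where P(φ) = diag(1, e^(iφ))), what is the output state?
(0.04112 - 0.1986i)|0⟩ + (0.9589 + 0.1986i)|1⟩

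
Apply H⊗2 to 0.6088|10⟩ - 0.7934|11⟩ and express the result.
-0.0923|00⟩ + 0.7011|01⟩ + 0.0923|10⟩ - 0.7011|11⟩

H⊗2 gives amp(|y⟩) = (1/2) Σ_x (−1)^(x·y) amp(|x⟩), where x·y is the number of positions in which both x and y have a 1.
|00⟩: (0.6088 - 0.7934)/2 = -0.0923
|01⟩: (0.6088 + 0.7934)/2 = 0.7011
|10⟩: (-0.6088 + 0.7934)/2 = 0.0923
|11⟩: (-0.6088 - 0.7934)/2 = -0.7011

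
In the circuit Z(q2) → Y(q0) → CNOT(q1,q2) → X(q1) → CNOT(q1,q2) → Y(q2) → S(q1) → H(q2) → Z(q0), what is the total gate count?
9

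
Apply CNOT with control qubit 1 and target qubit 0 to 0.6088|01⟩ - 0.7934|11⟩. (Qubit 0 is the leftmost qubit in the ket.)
-0.7934|01⟩ + 0.6088|11⟩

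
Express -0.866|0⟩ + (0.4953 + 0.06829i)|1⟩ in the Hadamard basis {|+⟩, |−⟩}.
(-0.2621 + 0.04829i)|+⟩ + (-0.9626 - 0.04829i)|−⟩

With |ψ⟩ = α|0⟩ + β|1⟩, the Hadamard-basis coefficients are ⟨+|ψ⟩ = (α + β)/√2 and ⟨−|ψ⟩ = (α − β)/√2.
Here α = -0.866, β = (0.4953 + 0.06829i): (α + β)/√2 = (-0.2621 + 0.04829i), (α − β)/√2 = (-0.9626 - 0.04829i).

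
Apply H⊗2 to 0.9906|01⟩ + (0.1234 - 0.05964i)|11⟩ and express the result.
(0.557 - 0.02982i)|00⟩ + (-0.557 + 0.02982i)|01⟩ + (0.4336 + 0.02982i)|10⟩ + (-0.4336 - 0.02982i)|11⟩

H⊗2 gives amp(|y⟩) = (1/2) Σ_x (−1)^(x·y) amp(|x⟩), where x·y is the number of positions in which both x and y have a 1.
|00⟩: (0.9906 + (0.1234 - 0.05964i))/2 = (0.557 - 0.02982i)
|01⟩: (-0.9906 - (0.1234 - 0.05964i))/2 = (-0.557 + 0.02982i)
|10⟩: (0.9906 - (0.1234 - 0.05964i))/2 = (0.4336 + 0.02982i)
|11⟩: (-0.9906 + (0.1234 - 0.05964i))/2 = (-0.4336 - 0.02982i)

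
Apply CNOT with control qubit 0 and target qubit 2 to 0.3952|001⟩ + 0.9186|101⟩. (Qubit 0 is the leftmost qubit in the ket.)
0.3952|001⟩ + 0.9186|100⟩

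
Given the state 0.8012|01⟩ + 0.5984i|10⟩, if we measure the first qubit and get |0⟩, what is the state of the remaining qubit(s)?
|1⟩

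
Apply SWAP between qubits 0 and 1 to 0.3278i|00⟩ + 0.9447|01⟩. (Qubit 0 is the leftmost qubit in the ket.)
0.3278i|00⟩ + 0.9447|10⟩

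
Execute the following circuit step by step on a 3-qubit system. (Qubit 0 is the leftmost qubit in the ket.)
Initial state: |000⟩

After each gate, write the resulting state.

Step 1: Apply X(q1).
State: |010⟩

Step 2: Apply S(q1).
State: i|010⟩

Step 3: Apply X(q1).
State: i|000⟩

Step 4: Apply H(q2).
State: (1/√2)i|000⟩ + (1/√2)i|001⟩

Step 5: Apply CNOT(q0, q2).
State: (1/√2)i|000⟩ + (1/√2)i|001⟩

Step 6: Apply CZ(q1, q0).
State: (1/√2)i|000⟩ + (1/√2)i|001⟩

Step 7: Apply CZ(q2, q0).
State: (1/√2)i|000⟩ + (1/√2)i|001⟩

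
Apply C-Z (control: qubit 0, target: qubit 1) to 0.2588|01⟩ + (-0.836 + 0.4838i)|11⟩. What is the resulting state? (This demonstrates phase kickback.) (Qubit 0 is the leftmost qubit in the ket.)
0.2588|01⟩ + (0.836 - 0.4838i)|11⟩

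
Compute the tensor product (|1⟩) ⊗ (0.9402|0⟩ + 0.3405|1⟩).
0.9402|10⟩ + 0.3405|11⟩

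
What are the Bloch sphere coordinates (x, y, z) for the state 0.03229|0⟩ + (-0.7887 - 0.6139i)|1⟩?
(-0.05093, -0.03965, -0.9979)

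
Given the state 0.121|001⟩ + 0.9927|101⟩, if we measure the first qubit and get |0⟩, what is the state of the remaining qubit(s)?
|01⟩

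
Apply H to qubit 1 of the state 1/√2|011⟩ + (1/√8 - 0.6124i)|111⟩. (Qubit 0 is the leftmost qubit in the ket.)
1/2|001⟩ - 1/2|011⟩ + (0.25 - 0.433i)|101⟩ + (-0.25 + 0.433i)|111⟩

H on qubit 1 mixes each pair of kets that differ only in qubit 1: amplitudes (a, b) of (|…0…⟩, |…1…⟩) become ((a + b)/√2, (a − b)/√2). Kets absent from the input have amplitude 0.
(|001⟩, |011⟩): (a, b) = (0, 1/√2) → (1/2, -1/2)
(|101⟩, |111⟩): (a, b) = (0, (1/√8 - 0.6124i)) → ((0.25 - 0.433i), (-0.25 + 0.433i))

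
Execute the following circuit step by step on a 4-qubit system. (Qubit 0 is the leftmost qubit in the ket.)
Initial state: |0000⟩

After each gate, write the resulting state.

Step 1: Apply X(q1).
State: |0100⟩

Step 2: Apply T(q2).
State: |0100⟩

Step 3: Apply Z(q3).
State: |0100⟩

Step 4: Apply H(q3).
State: 1/√2|0100⟩ + 1/√2|0101⟩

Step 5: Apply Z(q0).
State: 1/√2|0100⟩ + 1/√2|0101⟩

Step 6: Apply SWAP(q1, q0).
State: 1/√2|1000⟩ + 1/√2|1001⟩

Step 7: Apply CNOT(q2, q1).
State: 1/√2|1000⟩ + 1/√2|1001⟩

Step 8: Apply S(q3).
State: 1/√2|1000⟩ + (1/√2)i|1001⟩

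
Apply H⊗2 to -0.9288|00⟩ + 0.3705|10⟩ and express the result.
-0.2792|00⟩ - 0.2792|01⟩ - 0.6497|10⟩ - 0.6497|11⟩

H⊗2 gives amp(|y⟩) = (1/2) Σ_x (−1)^(x·y) amp(|x⟩), where x·y is the number of positions in which both x and y have a 1.
|00⟩: (-0.9288 + 0.3705)/2 = -0.2792
|01⟩: (-0.9288 + 0.3705)/2 = -0.2792
|10⟩: (-0.9288 - 0.3705)/2 = -0.6497
|11⟩: (-0.9288 - 0.3705)/2 = -0.6497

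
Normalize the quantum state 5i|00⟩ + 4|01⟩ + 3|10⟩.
(1/√2)i|00⟩ + 0.5657|01⟩ + 0.4243|10⟩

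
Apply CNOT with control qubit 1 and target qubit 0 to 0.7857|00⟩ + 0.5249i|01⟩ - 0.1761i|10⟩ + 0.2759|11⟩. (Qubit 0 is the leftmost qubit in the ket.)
0.7857|00⟩ + 0.2759|01⟩ - 0.1761i|10⟩ + 0.5249i|11⟩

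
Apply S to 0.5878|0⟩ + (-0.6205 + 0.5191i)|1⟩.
0.5878|0⟩ + (-0.5191 - 0.6205i)|1⟩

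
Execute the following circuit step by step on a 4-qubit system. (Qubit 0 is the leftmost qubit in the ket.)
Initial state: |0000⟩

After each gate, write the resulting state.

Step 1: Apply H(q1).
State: 1/√2|0000⟩ + 1/√2|0100⟩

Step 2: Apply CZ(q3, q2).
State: 1/√2|0000⟩ + 1/√2|0100⟩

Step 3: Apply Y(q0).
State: (1/√2)i|1000⟩ + (1/√2)i|1100⟩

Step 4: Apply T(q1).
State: (1/√2)i|1000⟩ + (-1/2 + (1/2)i)|1100⟩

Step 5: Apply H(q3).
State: (1/2)i|1000⟩ + (1/2)i|1001⟩ + (-1/√8 + (1/√8)i)|1100⟩ + (-1/√8 + (1/√8)i)|1101⟩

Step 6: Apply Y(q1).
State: (1/√8 + (1/√8)i)|1000⟩ + (1/√8 + (1/√8)i)|1001⟩ - 1/2|1100⟩ - 1/2|1101⟩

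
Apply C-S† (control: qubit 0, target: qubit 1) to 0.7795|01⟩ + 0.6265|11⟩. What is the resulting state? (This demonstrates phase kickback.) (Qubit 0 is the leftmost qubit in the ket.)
0.7795|01⟩ - 0.6265i|11⟩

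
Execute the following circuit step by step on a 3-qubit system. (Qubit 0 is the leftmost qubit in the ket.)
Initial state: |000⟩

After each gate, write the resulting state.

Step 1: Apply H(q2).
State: 1/√2|000⟩ + 1/√2|001⟩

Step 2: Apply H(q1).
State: 1/2|000⟩ + 1/2|001⟩ + 1/2|010⟩ + 1/2|011⟩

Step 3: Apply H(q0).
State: 1/√8|000⟩ + 1/√8|001⟩ + 1/√8|010⟩ + 1/√8|011⟩ + 1/√8|100⟩ + 1/√8|101⟩ + 1/√8|110⟩ + 1/√8|111⟩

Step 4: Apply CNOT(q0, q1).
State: 1/√8|000⟩ + 1/√8|001⟩ + 1/√8|010⟩ + 1/√8|011⟩ + 1/√8|100⟩ + 1/√8|101⟩ + 1/√8|110⟩ + 1/√8|111⟩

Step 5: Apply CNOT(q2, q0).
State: 1/√8|000⟩ + 1/√8|001⟩ + 1/√8|010⟩ + 1/√8|011⟩ + 1/√8|100⟩ + 1/√8|101⟩ + 1/√8|110⟩ + 1/√8|111⟩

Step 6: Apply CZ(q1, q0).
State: 1/√8|000⟩ + 1/√8|001⟩ + 1/√8|010⟩ + 1/√8|011⟩ + 1/√8|100⟩ + 1/√8|101⟩ - 1/√8|110⟩ - 1/√8|111⟩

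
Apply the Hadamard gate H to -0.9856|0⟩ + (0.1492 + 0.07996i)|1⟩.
(-0.5914 + 0.05654i)|0⟩ + (-0.8024 - 0.05654i)|1⟩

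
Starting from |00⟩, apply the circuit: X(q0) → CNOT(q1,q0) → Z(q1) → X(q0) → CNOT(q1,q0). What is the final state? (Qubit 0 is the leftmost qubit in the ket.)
|00⟩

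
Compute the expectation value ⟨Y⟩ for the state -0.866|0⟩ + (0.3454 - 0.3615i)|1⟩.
0.6261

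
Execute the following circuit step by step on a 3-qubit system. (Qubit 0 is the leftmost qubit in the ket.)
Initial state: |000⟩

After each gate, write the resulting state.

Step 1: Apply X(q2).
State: |001⟩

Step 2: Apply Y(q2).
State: -i|000⟩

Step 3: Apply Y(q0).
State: |100⟩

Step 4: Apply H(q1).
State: 1/√2|100⟩ + 1/√2|110⟩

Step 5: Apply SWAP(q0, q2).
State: 1/√2|001⟩ + 1/√2|011⟩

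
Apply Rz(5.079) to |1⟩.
(-0.8242 + 0.5664i)|1⟩

Rz(5.079) = [[e^(−iθ/2), 0], [0, e^(iθ/2)]] with e^(±iθ/2) = cos(θ/2) ± i·sin(θ/2); θ = 5.079, cos(θ/2) ≈ -0.824152, sin(θ/2) ≈ 0.566368.
With a = amp(|0⟩) = 0 and b = amp(|1⟩) = 1:
new amp(|0⟩) = (-0.824152 - 0.566368i)·a = 0
new amp(|1⟩) = (-0.824152 + 0.566368i)·b = (-0.8242 + 0.5664i)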